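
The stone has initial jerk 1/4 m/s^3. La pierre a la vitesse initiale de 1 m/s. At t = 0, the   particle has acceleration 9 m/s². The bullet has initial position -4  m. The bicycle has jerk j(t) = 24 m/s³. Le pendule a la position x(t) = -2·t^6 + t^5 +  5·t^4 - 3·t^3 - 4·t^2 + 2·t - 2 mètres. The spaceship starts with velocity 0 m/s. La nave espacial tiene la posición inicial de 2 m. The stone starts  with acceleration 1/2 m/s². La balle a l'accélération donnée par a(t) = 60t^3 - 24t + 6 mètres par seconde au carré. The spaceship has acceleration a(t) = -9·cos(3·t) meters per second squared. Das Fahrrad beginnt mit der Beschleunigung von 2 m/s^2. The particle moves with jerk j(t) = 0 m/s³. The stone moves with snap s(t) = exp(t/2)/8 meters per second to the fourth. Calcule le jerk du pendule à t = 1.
Pour résoudre ceci, nous devons prendre 3 dérivées de notre équation de la position x(t) = -2·t^6 + t^5 + 5·t^4 - 3·t^3 - 4·t^2 + 2·t - 2. En prenant d/dt de x(t), nous trouvons v(t) = -12·t^5 + 5·t^4 + 20·t^3 - 9·t^2 - 8·t + 2. La dérivée de la vitesse donne l'accélération: a(t) = -60·t^4 + 20·t^3 + 60·t^2 - 18·t - 8. La dérivée de l'accélération donne le jerk: j(t) = -240·t^3 + 60·t^2 + 120·t - 18. De l'équation du jerk j(t) = -240·t^3 + 60·t^2 + 120·t - 18, nous substituons t = 1 pour obtenir j = -78.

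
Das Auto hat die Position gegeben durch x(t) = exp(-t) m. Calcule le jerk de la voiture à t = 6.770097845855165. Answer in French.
Pour résoudre ceci, nous devons prendre 3 dérivées de notre équation de la position x(t) = exp(-t). En dérivant la position, nous obtenons la vitesse: v(t) = -exp(-t). En prenant d/dt de v(t), nous trouvons a(t) = exp(-t). La dérivée de l'accélération donne le jerk: j(t) = -exp(-t). Nous avons le jerk j(t) = -exp(-t). En substituant t = 6.770097845855165: j(6.770097845855165) = -0.00114758235923057.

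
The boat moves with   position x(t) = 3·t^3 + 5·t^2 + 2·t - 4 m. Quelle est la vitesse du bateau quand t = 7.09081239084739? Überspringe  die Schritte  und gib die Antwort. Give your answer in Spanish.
La velocidad en t = 7.09081239084739 es v = 525.424707168228.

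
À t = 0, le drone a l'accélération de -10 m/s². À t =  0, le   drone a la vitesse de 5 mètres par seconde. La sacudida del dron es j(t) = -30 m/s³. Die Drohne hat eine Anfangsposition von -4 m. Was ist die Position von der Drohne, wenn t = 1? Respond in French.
Nous devons intégrer notre équation du jerk j(t) = -30 3 fois. En prenant ∫j(t)dt et en appliquant a(0) = -10, nous trouvons a(t) = -30·t - 10. La primitive de l'accélération, avec v(0) = 5, donne la vitesse: v(t) = -15·t^2 - 10·t + 5. La primitive de la vitesse est la position. En utilisant x(0) = -4, nous obtenons x(t) = -5·t^3 - 5·t^2 + 5·t - 4. Nous avons la position x(t) = -5·t^3 - 5·t^2 + 5·t - 4. En substituant t = 1: x(1) = -9.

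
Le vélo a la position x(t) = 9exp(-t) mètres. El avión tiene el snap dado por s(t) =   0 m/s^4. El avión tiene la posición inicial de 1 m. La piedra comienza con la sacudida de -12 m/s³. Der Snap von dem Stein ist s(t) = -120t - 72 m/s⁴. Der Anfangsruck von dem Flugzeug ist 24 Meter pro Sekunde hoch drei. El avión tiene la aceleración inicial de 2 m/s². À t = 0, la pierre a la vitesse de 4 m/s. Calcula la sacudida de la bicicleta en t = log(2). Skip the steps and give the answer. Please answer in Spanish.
j(log(2)) = -9/2.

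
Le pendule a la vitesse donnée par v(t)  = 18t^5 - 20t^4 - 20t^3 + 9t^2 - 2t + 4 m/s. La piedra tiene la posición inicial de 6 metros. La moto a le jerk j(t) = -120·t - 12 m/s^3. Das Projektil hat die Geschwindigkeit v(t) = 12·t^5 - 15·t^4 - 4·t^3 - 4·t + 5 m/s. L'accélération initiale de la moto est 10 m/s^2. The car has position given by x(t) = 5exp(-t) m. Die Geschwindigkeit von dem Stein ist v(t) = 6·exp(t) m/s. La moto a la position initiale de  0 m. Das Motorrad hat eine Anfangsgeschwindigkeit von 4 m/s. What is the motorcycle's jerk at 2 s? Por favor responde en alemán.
Wir haben den Ruck j(t) = -120·t - 12. Durch Einsetzen von t = 2: j(2) = -252.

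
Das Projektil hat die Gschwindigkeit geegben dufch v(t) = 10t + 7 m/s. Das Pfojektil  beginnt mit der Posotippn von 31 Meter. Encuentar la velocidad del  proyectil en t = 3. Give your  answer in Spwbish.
Tenemos la velocidad v(t) = 10·t + 7. Sustituyendo t = 3: v(3) = 37.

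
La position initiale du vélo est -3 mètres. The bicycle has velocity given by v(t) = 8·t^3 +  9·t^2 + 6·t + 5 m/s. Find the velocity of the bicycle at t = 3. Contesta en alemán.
Mit v(t) = 8·t^3 + 9·t^2 + 6·t + 5 und Einsetzen von t = 3, finden wir v = 320.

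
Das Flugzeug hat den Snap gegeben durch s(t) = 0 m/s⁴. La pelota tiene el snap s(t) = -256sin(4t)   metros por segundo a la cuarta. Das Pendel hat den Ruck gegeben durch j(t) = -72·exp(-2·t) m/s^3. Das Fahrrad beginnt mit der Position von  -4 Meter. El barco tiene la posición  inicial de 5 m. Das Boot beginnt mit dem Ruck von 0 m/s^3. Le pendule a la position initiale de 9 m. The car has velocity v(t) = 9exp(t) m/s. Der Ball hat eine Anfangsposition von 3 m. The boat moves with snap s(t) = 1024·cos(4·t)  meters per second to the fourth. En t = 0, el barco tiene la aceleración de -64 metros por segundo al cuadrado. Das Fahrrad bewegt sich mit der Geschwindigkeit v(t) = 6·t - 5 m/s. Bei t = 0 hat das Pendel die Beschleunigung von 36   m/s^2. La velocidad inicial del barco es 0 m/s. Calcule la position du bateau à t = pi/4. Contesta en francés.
Pour résoudre ceci, nous devons prendre 4 primitives de notre équation du snap s(t) = 1024·cos(4·t). En prenant ∫s(t)dt et en appliquant j(0) = 0, nous trouvons j(t) = 256·sin(4·t). La primitive du jerk, avec a(0) = -64, donne l'accélération: a(t) = -64·cos(4·t). L'intégrale de l'accélération, avec v(0) = 0, donne la vitesse: v(t) = -16·sin(4·t). En intégrant la vitesse et en utilisant la condition initiale x(0) = 5, nous obtenons x(t) = 4·cos(4·t) + 1. De l'équation de la position x(t) = 4·cos(4·t) + 1, nous substituons t = pi/4 pour obtenir x = -3.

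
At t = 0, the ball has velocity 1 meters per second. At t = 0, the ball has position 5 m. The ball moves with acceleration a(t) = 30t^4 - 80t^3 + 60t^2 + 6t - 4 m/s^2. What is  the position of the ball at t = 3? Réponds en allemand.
Wir müssen unsere Gleichung für die Beschleunigung a(t) = 30·t^4 - 80·t^3 + 60·t^2 + 6·t - 4 2-mal integrieren. Die Stammfunktion von der Beschleunigung ist die Geschwindigkeit. Mit v(0) = 1 erhalten wir v(t) = 6·t^5 - 20·t^4 + 20·t^3 + 3·t^2 - 4·t + 1. Das Integral von der Geschwindigkeit ist die Position. Mit x(0) = 5 erhalten wir x(t) = t^6 - 4·t^5 + 5·t^4 + t^3 - 2·t^2 + t + 5. Aus der Gleichung für die Position x(t) = t^6 - 4·t^5 + 5·t^4 + t^3 - 2·t^2 + t + 5, setzen wir t = 3 ein und erhalten x = 179.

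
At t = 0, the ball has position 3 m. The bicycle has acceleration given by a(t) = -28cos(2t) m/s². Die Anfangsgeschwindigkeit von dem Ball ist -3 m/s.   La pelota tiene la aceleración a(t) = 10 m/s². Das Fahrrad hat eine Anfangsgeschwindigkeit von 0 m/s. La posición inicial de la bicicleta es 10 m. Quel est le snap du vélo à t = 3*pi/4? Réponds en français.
Pour résoudre ceci, nous devons prendre 2 dérivées de notre équation de l'accélération a(t) = -28·cos(2·t). La dérivée de l'accélération donne le jerk: j(t) = 56·sin(2·t). En prenant d/dt de j(t), nous trouvons s(t) = 112·cos(2·t). De l'équation du snap s(t) = 112·cos(2·t), nous substituons t = 3*pi/4 pour obtenir s = 0.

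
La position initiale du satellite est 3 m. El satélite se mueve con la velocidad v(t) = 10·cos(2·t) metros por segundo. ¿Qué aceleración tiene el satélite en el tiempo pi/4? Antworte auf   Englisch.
To solve this, we need to take 1 derivative of our velocity equation v(t) = 10·cos(2·t). The derivative of velocity gives acceleration: a(t) = -20·sin(2·t). Using a(t) = -20·sin(2·t) and substituting t = pi/4, we find a = -20.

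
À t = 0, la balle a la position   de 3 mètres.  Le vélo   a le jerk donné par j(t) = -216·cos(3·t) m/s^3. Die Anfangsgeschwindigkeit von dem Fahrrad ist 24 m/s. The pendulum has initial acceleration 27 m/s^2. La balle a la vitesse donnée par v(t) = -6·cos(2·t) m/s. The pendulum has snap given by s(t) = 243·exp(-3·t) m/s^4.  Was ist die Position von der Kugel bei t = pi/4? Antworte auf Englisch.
To solve this, we need to take 1 antiderivative of our velocity equation v(t) = -6·cos(2·t). The antiderivative of velocity, with x(0) = 3, gives position: x(t) = 3 - 3·sin(2·t). Using x(t) = 3 - 3·sin(2·t) and substituting t = pi/4, we find x = 0.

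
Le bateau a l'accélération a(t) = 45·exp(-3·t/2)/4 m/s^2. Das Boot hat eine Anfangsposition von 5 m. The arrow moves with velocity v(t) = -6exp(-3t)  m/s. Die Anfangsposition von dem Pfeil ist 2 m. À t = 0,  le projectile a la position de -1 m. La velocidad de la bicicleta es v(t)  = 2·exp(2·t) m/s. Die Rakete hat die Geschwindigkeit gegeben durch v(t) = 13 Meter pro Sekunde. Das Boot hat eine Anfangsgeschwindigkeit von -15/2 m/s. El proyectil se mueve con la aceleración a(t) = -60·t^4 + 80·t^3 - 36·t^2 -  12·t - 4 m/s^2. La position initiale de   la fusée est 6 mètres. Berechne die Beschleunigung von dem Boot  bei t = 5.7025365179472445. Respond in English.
We have acceleration a(t) = 45·exp(-3·t/2)/4. Substituting t = 5.7025365179472445: a(5.7025365179472445) = 0.00216911365612014.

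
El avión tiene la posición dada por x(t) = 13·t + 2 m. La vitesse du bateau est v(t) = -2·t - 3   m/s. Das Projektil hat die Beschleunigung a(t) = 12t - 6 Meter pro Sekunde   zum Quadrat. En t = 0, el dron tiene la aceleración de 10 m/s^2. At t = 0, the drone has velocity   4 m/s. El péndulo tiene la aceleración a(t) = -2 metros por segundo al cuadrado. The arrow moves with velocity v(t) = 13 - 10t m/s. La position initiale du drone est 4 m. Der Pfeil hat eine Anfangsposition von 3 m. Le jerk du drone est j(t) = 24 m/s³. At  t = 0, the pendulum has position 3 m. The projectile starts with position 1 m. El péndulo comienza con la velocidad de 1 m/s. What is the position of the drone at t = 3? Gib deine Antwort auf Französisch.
Pour résoudre ceci, nous devons prendre 3 intégrales de notre équation du jerk j(t) = 24. En intégrant le jerk et en utilisant la condition initiale a(0) = 10, nous obtenons a(t) = 24·t + 10. En intégrant l'accélération et en utilisant la condition initiale v(0) = 4, nous obtenons v(t) = 12·t^2 + 10·t + 4. L'intégrale de la vitesse est la position. En utilisant x(0) = 4, nous obtenons x(t) = 4·t^3 + 5·t^2 + 4·t + 4. En utilisant x(t) = 4·t^3 + 5·t^2 + 4·t + 4 et en substituant t = 3, nous trouvons x = 169.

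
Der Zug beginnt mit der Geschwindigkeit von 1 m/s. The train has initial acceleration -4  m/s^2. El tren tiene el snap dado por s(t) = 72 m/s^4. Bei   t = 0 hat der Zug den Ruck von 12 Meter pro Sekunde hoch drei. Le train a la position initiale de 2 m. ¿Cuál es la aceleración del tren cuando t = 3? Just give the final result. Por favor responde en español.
En t = 3, a = 356.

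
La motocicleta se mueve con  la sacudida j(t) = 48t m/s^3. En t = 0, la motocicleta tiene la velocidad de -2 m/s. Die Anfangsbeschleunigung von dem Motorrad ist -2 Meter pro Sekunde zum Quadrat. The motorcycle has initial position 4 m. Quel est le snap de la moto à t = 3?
Pour résoudre ceci, nous devons prendre 1 dérivée de notre équation du jerk j(t) = 48·t. En prenant d/dt de j(t), nous trouvons s(t) = 48. De l'équation du snap s(t) = 48, nous substituons t = 3 pour obtenir s = 48.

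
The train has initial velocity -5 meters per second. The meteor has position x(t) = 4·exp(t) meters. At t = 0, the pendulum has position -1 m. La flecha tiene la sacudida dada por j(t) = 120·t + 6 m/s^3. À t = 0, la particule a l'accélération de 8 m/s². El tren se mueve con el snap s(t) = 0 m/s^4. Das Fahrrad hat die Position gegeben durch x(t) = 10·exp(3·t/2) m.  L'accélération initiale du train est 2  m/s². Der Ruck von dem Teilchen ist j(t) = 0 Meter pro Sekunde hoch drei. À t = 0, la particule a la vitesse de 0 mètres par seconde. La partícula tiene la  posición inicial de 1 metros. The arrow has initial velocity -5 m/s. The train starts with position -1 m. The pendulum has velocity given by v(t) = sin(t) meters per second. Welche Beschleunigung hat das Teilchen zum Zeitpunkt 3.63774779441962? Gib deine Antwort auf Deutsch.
Ausgehend von dem Ruck j(t) = 0, nehmen wir 1 Integral. Mit ∫j(t)dt und Anwendung von a(0) = 8, finden wir a(t) = 8. Aus der Gleichung für die Beschleunigung a(t) = 8, setzen wir t = 3.63774779441962 ein und erhalten a = 8.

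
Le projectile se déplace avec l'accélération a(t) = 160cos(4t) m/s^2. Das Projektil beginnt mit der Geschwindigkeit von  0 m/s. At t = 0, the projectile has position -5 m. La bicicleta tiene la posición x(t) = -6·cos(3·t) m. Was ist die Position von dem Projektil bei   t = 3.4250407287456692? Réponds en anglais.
To solve this, we need to take 2 antiderivatives of our acceleration equation a(t) = 160·cos(4·t). Taking ∫a(t)dt and applying v(0) = 0, we find v(t) = 40·sin(4·t). Taking ∫v(t)dt and applying x(0) = -5, we find x(t) = 5 - 10·cos(4·t). From the given position equation x(t) = 5 - 10·cos(4·t), we substitute t = 3.4250407287456692 to get x = 0.767730547682851.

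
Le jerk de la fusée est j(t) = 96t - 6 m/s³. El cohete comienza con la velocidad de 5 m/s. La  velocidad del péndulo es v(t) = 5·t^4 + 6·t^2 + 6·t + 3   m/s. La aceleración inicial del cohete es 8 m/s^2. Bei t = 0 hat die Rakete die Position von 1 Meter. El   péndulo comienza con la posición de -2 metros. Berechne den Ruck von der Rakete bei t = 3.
Mit j(t) = 96·t - 6 und Einsetzen von t = 3, finden wir j = 282.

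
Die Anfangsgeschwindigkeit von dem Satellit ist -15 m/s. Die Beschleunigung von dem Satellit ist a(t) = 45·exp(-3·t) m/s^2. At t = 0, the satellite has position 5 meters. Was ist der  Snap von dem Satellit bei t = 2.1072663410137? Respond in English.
Starting from acceleration a(t) = 45·exp(-3·t), we take 2 derivatives. The derivative of acceleration gives jerk: j(t) = -135·exp(-3·t). Taking d/dt of j(t), we find s(t) = 405·exp(-3·t). From the given snap equation s(t) = 405·exp(-3·t), we substitute t = 2.1072663410137 to get s = 0.727666852342295.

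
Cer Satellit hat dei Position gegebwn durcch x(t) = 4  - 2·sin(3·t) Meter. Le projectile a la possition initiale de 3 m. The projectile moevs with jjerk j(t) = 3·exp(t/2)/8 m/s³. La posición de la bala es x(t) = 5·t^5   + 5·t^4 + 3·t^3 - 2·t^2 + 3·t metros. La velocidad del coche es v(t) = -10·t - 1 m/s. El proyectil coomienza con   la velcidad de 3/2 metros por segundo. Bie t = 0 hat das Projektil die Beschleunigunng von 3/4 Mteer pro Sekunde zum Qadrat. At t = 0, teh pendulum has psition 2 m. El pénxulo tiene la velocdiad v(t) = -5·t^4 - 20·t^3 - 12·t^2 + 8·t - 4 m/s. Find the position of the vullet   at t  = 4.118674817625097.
From the given position equation x(t) = 5·t^5 + 5·t^4 + 3·t^3 - 2·t^2 + 3·t, we substitute t = 4.118674817625097 to get x = 7552.77268294070.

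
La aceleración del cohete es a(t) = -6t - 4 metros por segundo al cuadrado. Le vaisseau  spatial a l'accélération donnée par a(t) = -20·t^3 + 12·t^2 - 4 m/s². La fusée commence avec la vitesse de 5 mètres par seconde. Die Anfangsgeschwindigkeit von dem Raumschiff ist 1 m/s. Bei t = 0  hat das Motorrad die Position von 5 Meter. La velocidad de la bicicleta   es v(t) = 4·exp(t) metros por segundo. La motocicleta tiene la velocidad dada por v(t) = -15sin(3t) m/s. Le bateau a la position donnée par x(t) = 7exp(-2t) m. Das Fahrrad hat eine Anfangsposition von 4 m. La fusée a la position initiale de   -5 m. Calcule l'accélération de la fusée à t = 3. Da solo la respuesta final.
La réponse est -22.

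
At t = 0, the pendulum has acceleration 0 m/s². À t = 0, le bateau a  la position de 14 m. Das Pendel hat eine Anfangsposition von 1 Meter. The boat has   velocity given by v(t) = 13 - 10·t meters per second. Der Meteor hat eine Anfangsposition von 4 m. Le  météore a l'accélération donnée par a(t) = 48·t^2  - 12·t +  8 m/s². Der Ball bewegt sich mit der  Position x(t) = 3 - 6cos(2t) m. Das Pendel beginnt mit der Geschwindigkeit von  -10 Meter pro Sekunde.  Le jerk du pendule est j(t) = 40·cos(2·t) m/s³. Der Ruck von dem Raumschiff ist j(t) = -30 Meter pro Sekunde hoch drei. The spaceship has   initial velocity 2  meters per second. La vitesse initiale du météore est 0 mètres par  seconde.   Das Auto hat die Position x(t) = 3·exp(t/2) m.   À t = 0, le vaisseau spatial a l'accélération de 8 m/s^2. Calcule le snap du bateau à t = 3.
Pour résoudre ceci, nous devons prendre 3 dérivées de notre équation de la vitesse v(t) = 13 - 10·t. En prenant d/dt de v(t), nous trouvons a(t) = -10. La dérivée de l'accélération donne le jerk: j(t) = 0. La dérivée du jerk donne le snap: s(t) = 0. Nous avons le snap s(t) = 0. En substituant t = 3: s(3) = 0.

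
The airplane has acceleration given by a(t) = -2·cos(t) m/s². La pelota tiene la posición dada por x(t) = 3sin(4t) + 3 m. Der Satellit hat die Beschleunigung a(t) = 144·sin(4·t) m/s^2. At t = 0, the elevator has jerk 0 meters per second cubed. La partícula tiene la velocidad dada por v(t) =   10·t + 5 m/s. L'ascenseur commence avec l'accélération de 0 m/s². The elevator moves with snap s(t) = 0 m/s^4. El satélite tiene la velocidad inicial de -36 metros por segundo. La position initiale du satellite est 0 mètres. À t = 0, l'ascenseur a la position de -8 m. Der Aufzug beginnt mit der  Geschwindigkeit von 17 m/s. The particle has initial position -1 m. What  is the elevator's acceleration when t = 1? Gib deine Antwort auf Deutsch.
Wir müssen unsere Gleichung für den Snap s(t) = 0 2-mal integrieren. Durch Integration von dem Snap und Verwendung der Anfangsbedingung j(0) = 0, erhalten wir j(t) = 0. Durch Integration von dem Ruck und Verwendung der Anfangsbedingung a(0) = 0, erhalten wir a(t) = 0. Wir haben die Beschleunigung a(t) = 0. Durch Einsetzen von t = 1: a(1) = 0.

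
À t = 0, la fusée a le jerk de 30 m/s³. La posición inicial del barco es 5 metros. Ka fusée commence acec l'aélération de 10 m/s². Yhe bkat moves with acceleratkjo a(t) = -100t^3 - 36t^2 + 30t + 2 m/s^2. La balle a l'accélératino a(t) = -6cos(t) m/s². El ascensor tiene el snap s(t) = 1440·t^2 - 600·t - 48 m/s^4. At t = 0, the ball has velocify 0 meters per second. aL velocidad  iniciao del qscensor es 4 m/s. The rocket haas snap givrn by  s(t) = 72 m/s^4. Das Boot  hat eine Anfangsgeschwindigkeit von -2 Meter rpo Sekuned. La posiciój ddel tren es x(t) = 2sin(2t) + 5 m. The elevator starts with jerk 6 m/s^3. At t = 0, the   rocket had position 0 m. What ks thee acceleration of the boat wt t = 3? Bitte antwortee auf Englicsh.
We have acceleration a(t) = -100·t^3 - 36·t^2 + 30·t + 2. Substituting t = 3: a(3) = -2932.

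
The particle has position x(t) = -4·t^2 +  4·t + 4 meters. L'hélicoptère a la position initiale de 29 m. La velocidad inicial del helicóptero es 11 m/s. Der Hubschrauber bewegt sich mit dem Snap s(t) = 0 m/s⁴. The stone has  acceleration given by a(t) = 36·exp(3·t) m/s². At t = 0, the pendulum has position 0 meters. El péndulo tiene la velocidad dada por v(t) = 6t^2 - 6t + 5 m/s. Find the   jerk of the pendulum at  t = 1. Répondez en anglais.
We must differentiate our velocity equation v(t) = 6·t^2 - 6·t + 5 2 times. The derivative of velocity gives acceleration: a(t) = 12·t - 6. The derivative of acceleration gives jerk: j(t) = 12. From the given jerk equation j(t) = 12, we substitute t = 1 to get j = 12.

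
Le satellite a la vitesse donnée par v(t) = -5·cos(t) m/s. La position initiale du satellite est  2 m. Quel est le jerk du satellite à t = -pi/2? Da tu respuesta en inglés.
To solve this, we need to take 2 derivatives of our velocity equation v(t) = -5·cos(t). Differentiating velocity, we get acceleration: a(t) = 5·sin(t). The derivative of acceleration gives jerk: j(t) = 5·cos(t). From the given jerk equation j(t) = 5·cos(t), we substitute t = -pi/2 to get j = 0.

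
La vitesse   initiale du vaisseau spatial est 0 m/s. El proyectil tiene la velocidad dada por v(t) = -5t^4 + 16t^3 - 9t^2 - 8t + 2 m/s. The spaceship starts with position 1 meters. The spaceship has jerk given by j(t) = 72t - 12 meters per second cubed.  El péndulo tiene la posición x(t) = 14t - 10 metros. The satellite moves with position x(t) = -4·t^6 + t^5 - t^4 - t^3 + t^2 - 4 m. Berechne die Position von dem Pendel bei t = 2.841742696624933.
Aus der Gleichung für die Position x(t) = 14·t - 10, setzen wir t = 2.841742696624933 ein und erhalten x = 29.7843977527491.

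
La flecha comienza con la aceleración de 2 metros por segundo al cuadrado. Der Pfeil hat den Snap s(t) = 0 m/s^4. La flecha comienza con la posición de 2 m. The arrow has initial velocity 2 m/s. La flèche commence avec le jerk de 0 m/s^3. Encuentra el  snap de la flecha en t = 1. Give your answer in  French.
En utilisant s(t) = 0 et en substituant t = 1, nous trouvons s = 0.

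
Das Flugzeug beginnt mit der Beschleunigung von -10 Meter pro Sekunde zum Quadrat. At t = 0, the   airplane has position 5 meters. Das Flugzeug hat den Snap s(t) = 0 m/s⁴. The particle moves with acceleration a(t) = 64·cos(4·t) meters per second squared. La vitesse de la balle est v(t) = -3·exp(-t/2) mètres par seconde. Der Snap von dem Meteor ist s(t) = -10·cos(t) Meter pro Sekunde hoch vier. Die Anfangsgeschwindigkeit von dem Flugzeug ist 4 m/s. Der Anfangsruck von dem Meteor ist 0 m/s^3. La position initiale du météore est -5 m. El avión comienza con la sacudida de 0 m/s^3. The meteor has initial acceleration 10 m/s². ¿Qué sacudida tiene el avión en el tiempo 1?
Debemos encontrar la antiderivada de nuestra ecuación del snap s(t) = 0 1 vez. La integral del snap, con j(0) = 0, da la sacudida: j(t) = 0. Tenemos la sacudida j(t) = 0. Sustituyendo t = 1: j(1) = 0.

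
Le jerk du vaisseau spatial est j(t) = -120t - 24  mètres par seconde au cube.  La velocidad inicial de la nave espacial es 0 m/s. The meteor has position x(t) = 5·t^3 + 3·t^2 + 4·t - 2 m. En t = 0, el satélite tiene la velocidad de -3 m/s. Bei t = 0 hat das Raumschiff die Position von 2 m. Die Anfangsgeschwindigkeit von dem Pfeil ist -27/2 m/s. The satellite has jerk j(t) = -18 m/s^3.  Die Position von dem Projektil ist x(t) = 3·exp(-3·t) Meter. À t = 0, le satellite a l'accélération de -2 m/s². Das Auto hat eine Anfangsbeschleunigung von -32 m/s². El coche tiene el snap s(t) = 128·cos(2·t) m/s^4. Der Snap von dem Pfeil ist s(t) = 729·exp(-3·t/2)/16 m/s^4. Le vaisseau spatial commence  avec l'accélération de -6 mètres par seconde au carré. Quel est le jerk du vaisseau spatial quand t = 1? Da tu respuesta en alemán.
Wir haben den Ruck j(t) = -120·t - 24. Durch Einsetzen von t = 1: j(1) = -144.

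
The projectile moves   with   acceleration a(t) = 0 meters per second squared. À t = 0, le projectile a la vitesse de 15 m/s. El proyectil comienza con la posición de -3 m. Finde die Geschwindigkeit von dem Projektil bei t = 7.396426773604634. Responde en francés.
Nous devons intégrer notre équation de l'accélération a(t) = 0 1 fois. L'intégrale de l'accélération est la vitesse. En utilisant v(0) = 15, nous obtenons v(t) = 15. Nous avons la vitesse v(t) = 15. En substituant t = 7.396426773604634: v(7.396426773604634) = 15.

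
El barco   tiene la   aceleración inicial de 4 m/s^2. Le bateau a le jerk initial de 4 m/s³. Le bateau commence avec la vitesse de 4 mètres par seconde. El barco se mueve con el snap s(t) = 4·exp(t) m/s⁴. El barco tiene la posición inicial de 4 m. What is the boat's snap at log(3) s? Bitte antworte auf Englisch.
Using s(t) = 4·exp(t) and substituting t = log(3), we find s = 12.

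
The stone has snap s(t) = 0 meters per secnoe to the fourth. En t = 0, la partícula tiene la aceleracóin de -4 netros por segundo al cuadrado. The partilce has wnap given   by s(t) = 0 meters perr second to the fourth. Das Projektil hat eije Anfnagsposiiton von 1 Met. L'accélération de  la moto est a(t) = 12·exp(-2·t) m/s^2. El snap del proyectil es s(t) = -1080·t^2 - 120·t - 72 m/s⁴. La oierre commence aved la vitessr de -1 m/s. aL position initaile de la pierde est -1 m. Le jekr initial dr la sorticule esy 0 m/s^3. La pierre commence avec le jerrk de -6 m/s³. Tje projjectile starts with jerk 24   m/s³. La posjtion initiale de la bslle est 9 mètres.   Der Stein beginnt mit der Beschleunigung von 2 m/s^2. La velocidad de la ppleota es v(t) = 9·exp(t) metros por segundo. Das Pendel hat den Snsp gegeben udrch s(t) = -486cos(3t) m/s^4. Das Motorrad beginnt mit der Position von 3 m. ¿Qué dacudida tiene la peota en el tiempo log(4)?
Partiendo de la velocidad v(t) = 9·exp(t), tomamos 2 derivadas. La derivada de la velocidad da la aceleración: a(t) = 9·exp(t). Derivando la aceleración, obtenemos la sacudida: j(t) = 9·exp(t). Tenemos la sacudida j(t) = 9·exp(t). Sustituyendo t = log(4): j(log(4)) = 36.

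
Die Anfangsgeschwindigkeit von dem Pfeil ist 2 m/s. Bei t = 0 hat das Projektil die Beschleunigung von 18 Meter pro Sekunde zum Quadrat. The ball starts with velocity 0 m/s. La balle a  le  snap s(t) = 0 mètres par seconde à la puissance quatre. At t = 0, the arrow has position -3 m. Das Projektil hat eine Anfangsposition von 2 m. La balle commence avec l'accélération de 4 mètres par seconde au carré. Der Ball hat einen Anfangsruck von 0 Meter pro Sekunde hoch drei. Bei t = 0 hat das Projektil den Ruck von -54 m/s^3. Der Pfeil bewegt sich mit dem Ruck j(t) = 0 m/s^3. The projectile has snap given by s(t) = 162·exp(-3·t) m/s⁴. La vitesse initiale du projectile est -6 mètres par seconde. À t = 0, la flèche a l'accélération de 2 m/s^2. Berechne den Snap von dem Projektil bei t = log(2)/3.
Aus der Gleichung für den Snap s(t) = 162·exp(-3·t), setzen wir t = log(2)/3 ein und erhalten s = 81.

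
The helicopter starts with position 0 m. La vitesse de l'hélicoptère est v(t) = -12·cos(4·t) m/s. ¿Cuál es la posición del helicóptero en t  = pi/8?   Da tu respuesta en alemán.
Wir müssen unsere Gleichung für die Geschwindigkeit v(t) = -12·cos(4·t) 1-mal integrieren. Mit ∫v(t)dt und Anwendung von x(0) = 0, finden wir x(t) = -3·sin(4·t). Wir haben die Position x(t) = -3·sin(4·t). Durch Einsetzen von t = pi/8: x(pi/8) = -3.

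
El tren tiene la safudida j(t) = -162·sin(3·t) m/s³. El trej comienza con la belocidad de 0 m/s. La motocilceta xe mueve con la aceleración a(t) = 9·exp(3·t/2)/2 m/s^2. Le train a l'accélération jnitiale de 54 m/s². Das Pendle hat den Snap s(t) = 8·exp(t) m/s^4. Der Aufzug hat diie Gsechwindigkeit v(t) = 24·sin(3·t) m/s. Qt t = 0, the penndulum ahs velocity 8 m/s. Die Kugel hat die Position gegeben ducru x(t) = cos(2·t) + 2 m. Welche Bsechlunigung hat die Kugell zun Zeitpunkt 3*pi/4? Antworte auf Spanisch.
Debemos derivar nuestra ecuación de la posición x(t) = cos(2·t) + 2 2 veces. Tomando d/dt de x(t), encontramos v(t) = -2·sin(2·t). Tomando d/dt de v(t), encontramos a(t) = -4·cos(2·t). Tenemos la aceleración a(t) = -4·cos(2·t). Sustituyendo t = 3*pi/4: a(3*pi/4) = 0.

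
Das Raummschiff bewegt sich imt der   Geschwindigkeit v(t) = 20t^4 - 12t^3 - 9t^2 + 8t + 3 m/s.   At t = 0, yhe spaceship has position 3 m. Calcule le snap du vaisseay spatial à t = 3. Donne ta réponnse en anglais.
Starting from velocity v(t) = 20·t^4 - 12·t^3 - 9·t^2 + 8·t + 3, we take 3 derivatives. Taking d/dt of v(t), we find a(t) = 80·t^3 - 36·t^2 - 18·t + 8. Differentiating acceleration, we get jerk: j(t) = 240·t^2 - 72·t - 18. Differentiating jerk, we get snap: s(t) = 480·t - 72. Using s(t) = 480·t - 72 and substituting t = 3, we find s = 1368.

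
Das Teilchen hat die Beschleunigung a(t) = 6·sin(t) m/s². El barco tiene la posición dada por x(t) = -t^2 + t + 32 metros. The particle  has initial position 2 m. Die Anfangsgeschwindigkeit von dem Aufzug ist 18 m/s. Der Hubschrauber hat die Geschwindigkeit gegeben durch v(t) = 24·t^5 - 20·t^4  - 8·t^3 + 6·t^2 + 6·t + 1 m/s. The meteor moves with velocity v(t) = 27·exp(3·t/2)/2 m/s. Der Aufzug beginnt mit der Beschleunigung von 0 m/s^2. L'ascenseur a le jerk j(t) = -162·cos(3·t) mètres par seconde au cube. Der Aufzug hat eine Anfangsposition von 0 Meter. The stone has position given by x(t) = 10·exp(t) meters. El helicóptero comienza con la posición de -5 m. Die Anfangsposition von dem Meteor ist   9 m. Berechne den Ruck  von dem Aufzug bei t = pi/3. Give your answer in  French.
En utilisant j(t) = -162·cos(3·t) et en substituant t = pi/3, nous trouvons j = 162.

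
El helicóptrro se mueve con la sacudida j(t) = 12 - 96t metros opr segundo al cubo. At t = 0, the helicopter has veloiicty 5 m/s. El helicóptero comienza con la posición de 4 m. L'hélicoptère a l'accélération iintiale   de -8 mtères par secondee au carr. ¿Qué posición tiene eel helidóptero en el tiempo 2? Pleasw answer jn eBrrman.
Ausgehend von dem Ruck j(t) = 12 - 96·t, nehmen wir 3 Integrale. Durch Integration von dem Ruck und Verwendung der Anfangsbedingung a(0) = -8, erhalten wir a(t) = -48·t^2 + 12·t - 8. Die Stammfunktion von der Beschleunigung, mit v(0) = 5, ergibt die Geschwindigkeit: v(t) = -16·t^3 + 6·t^2 - 8·t + 5. Die Stammfunktion von der Geschwindigkeit ist die Position. Mit x(0) = 4 erhalten wir x(t) = -4·t^4 + 2·t^3 - 4·t^2 + 5·t + 4. Mit x(t) = -4·t^4 + 2·t^3 - 4·t^2 + 5·t + 4 und Einsetzen von t = 2, finden wir x = -50.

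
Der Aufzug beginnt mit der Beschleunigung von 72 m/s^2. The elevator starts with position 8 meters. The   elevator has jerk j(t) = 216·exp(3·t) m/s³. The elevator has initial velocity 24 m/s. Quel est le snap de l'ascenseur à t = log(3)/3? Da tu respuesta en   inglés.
We must differentiate our jerk equation j(t) = 216·exp(3·t) 1 time. Taking d/dt of j(t), we find s(t) = 648·exp(3·t). From the given snap equation s(t) = 648·exp(3·t), we substitute t = log(3)/3 to get s = 1944.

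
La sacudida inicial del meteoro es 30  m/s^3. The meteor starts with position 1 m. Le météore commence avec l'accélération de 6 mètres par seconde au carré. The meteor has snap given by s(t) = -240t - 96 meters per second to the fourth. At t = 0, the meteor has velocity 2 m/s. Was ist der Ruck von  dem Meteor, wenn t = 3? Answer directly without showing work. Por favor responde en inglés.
The jerk at t = 3 is j = -1338.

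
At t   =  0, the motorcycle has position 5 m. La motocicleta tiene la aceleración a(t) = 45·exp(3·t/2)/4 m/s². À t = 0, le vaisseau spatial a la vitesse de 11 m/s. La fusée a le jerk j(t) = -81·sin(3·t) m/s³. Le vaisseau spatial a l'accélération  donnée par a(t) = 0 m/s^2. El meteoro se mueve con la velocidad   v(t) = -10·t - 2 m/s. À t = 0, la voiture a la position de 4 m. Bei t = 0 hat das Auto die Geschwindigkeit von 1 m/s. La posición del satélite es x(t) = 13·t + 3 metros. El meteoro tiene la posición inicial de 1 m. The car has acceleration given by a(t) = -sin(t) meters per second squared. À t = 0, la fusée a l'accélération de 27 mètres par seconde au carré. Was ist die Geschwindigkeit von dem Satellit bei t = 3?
Um dies zu lösen, müssen wir 1 Ableitung unserer Gleichung für die Position x(t) = 13·t + 3 nehmen. Mit d/dt von x(t) finden wir v(t) = 13. Wir haben die Geschwindigkeit v(t) = 13. Durch Einsetzen von t = 3: v(3) = 13.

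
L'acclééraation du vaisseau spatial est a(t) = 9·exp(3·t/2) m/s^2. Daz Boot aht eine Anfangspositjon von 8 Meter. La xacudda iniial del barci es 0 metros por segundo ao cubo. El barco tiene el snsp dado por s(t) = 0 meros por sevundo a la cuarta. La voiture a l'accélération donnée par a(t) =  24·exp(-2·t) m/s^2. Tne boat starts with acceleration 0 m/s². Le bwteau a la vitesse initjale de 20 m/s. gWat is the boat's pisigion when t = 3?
We must find the antiderivative of our snap equation s(t) = 0 4 times. The antiderivative of snap, with j(0) = 0, gives jerk: j(t) = 0. Taking ∫j(t)dt and applying a(0) = 0, we find a(t) = 0. Integrating acceleration and using the initial condition v(0) = 20, we get v(t) = 20. Finding the integral of v(t) and using x(0) = 8: x(t) = 20·t + 8. We have position x(t) = 20·t + 8. Substituting t = 3: x(3) = 68.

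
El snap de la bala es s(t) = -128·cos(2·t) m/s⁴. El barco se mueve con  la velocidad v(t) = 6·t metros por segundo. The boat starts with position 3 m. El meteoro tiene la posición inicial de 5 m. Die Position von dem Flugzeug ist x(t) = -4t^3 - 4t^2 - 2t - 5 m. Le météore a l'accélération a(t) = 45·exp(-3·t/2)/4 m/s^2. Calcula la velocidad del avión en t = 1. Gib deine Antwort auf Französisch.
Nous devons dériver notre équation de la position x(t) = -4·t^3 - 4·t^2 - 2·t - 5 1 fois. En dérivant la position, nous obtenons la vitesse: v(t) = -12·t^2 - 8·t - 2. Nous avons la vitesse v(t) = -12·t^2 - 8·t - 2. En substituant t = 1: v(1) = -22.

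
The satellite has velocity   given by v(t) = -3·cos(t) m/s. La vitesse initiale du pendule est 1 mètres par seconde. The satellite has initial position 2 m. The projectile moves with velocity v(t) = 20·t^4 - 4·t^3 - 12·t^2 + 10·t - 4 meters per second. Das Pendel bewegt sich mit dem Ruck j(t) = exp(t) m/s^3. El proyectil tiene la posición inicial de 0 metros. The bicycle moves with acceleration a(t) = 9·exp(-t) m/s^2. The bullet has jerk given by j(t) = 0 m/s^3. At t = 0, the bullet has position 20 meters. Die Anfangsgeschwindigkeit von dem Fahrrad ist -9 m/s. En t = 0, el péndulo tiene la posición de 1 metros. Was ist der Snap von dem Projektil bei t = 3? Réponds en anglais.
Starting from velocity v(t) = 20·t^4 - 4·t^3 - 12·t^2 + 10·t - 4, we take 3 derivatives. Differentiating velocity, we get acceleration: a(t) = 80·t^3 - 12·t^2 - 24·t + 10. Taking d/dt of a(t), we find j(t) = 240·t^2 - 24·t - 24. Taking d/dt of j(t), we find s(t) = 480·t - 24. From the given snap equation s(t) = 480·t - 24, we substitute t = 3 to get s = 1416.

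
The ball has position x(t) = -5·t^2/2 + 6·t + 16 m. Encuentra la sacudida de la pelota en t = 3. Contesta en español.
Para resolver esto, necesitamos tomar 3 derivadas de nuestra ecuación de la posición x(t) = -5·t^2/2 + 6·t + 16. Derivando la posición, obtenemos la velocidad: v(t) = 6 - 5·t. La derivada de la velocidad da la aceleración: a(t) = -5. La derivada de la aceleración da la sacudida: j(t) = 0. De la ecuación de la sacudida j(t) = 0, sustituimos t = 3 para obtener j = 0.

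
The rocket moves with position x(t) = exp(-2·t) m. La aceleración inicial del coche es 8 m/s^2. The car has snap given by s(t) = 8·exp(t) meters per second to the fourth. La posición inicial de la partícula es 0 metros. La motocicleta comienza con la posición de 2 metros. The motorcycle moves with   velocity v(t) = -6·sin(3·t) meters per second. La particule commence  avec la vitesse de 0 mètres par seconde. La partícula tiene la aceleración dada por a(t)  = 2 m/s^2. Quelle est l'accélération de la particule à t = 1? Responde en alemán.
Mit a(t) = 2 und Einsetzen von t = 1, finden wir a = 2.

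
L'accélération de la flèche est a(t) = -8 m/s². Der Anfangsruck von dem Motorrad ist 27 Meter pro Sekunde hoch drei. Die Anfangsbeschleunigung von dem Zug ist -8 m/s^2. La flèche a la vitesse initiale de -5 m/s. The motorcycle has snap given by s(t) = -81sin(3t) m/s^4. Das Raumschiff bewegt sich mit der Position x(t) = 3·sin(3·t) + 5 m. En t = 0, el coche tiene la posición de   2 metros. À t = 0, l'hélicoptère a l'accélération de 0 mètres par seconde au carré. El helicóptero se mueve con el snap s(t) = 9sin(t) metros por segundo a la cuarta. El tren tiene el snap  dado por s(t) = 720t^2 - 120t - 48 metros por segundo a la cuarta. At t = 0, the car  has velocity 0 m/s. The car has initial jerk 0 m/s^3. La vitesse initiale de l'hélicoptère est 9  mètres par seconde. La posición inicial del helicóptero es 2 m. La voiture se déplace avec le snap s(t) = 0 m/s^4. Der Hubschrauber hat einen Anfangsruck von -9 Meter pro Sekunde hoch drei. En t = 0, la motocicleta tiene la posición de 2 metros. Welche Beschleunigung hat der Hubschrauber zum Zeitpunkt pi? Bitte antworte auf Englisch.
We must find the integral of our snap equation s(t) = 9·sin(t) 2 times. The integral of snap, with j(0) = -9, gives jerk: j(t) = -9·cos(t). The antiderivative of jerk, with a(0) = 0, gives acceleration: a(t) = -9·sin(t). Using a(t) = -9·sin(t) and substituting t = pi, we find a = 0.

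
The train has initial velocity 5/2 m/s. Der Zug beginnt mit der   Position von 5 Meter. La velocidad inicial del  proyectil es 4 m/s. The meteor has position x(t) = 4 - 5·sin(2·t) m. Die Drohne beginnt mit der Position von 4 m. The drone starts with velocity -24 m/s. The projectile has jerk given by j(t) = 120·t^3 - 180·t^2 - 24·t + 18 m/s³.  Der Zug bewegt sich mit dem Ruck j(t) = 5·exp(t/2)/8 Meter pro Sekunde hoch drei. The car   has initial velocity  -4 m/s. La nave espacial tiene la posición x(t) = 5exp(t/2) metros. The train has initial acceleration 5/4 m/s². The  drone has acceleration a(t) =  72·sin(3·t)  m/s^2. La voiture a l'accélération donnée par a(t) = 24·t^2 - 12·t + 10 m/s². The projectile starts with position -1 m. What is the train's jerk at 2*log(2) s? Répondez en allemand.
Aus der Gleichung für den Ruck j(t) = 5·exp(t/2)/8, setzen wir t = 2*log(2) ein und erhalten j = 5/4.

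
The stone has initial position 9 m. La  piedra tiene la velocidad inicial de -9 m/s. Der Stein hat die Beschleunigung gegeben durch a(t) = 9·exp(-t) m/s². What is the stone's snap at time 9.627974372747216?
We must differentiate our acceleration equation a(t) = 9·exp(-t) 2 times. The derivative of acceleration gives jerk: j(t) = -9·exp(-t). Taking d/dt of j(t), we find s(t) = 9·exp(-t). We have snap s(t) = 9·exp(-t). Substituting t = 9.627974372747216: s(9.627974372747216) = 0.000592742909334412.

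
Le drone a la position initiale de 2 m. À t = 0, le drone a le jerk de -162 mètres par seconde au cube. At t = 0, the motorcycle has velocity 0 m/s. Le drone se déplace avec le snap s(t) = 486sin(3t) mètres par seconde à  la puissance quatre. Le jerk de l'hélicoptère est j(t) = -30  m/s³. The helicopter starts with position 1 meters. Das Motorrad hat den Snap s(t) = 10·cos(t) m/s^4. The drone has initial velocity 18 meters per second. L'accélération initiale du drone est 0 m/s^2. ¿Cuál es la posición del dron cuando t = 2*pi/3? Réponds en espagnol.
Partiendo del snap s(t) = 486·sin(3·t), tomamos 4 integrales. Tomando ∫s(t)dt y aplicando j(0) = -162, encontramos j(t) = -162·cos(3·t). Integrando la sacudida y usando la condición inicial a(0) = 0, obtenemos a(t) = -54·sin(3·t). Tomando ∫a(t)dt y aplicando v(0) = 18, encontramos v(t) = 18·cos(3·t). La antiderivada de la velocidad, con x(0) = 2, da la posición: x(t) = 6·sin(3·t) + 2. De la ecuación de la posición x(t) = 6·sin(3·t) + 2, sustituimos t = 2*pi/3 para obtener x = 2.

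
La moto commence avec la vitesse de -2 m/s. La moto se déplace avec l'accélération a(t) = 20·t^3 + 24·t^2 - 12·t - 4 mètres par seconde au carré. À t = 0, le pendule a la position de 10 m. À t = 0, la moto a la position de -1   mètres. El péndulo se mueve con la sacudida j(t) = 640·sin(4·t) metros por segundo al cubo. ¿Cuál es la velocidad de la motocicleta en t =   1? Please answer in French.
Nous devons intégrer notre équation de l'accélération a(t) = 20·t^3 + 24·t^2 - 12·t - 4 1 fois. L'intégrale de l'accélération, avec v(0) = -2, donne la vitesse: v(t) = 5·t^4 + 8·t^3 - 6·t^2 - 4·t - 2. Nous avons la vitesse v(t) = 5·t^4 + 8·t^3 - 6·t^2 - 4·t - 2. En substituant t = 1: v(1) = 1.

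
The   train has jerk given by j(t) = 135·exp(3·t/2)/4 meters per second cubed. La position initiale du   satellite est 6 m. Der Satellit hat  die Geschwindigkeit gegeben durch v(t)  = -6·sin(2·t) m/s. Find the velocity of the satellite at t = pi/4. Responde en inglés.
Using v(t) = -6·sin(2·t) and substituting t = pi/4, we find v = -6.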